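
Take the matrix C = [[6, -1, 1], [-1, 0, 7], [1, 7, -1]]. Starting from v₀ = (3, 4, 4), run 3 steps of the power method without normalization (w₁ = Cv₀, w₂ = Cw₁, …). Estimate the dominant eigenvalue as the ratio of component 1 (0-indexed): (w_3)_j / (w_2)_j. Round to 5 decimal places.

6.15205

w1 = Cv₀ = (18, 25, 27)
w2 = Cw1 = (110, 171, 166)
w3 = Cw2 = (655, 1052, 1141)
Ratio at component: 1052 / 171 = 6.15205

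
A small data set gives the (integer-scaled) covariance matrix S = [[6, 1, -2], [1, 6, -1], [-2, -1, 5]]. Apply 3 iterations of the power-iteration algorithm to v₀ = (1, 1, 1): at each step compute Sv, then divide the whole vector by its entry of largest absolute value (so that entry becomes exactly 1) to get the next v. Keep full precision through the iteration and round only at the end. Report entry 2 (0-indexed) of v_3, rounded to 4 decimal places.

Sv0 = (5.00000, 6.00000, 2.00000); divide by 6.00000 → v1 = (0.83333, 1.00000, 0.33333)
Sv1 = (5.33333, 6.50000, -1.00000); divide by 6.50000 → v2 = (0.82051, 1.00000, -0.15385)
Sv2 = (6.23077, 6.97436, -3.41026); divide by 6.97436 → v3 = (0.89338, 1.00000, -0.48897)
Requested entry of v3: -133/272 = -0.4890

-0.4890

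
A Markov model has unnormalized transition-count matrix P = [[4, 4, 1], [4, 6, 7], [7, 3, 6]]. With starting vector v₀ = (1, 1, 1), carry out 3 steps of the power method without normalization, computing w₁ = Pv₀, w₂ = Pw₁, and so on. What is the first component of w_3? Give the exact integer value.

w1 = Pv₀ = (9, 17, 16)
w2 = Pw1 = (120, 250, 210)
w3 = Pw2 = (1690, 3450, 2850)
The requested component of w3 is 1690.

1690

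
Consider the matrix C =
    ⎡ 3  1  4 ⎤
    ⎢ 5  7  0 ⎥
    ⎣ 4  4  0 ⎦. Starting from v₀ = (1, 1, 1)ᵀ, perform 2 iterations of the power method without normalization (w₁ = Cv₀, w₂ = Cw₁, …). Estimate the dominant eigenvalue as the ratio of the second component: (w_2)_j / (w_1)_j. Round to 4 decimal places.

w1 = Cv₀ = (3·1 + 1·1 + 4·1; 5·1 + 7·1 + 0·1; 4·1 + 4·1 + 0·1) = (8, 12, 8)
w2 = Cw1 = (3·8 + 1·12 + 4·8; 5·8 + 7·12 + 0·8; 4·8 + 4·12 + 0·8) = (68, 124, 80)
Ratio at component: 124 / 12 = 10.3333

10.3333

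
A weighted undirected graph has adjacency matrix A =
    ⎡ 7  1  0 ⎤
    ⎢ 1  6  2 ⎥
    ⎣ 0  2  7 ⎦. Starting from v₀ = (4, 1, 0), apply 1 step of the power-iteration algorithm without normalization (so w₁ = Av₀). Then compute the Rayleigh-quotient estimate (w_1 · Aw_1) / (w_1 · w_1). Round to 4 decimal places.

λ ≈ 7.5926

w1 = Av₀ = (29, 10, 2)
Aw1 = (213, 93, 34)
w1·Aw1 = 29·213 + 10·93 + 2·34 = 7175; w1·w1 = 29·29 + 10·10 + 2·2 = 945
λ ≈ 7175/945 = 7.5926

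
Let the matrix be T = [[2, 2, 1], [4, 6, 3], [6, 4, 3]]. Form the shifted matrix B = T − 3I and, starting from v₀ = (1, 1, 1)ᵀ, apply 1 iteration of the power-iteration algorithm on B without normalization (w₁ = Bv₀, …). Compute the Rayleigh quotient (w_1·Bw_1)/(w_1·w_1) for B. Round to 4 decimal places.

B = T − 3I has rows (-1, 2, 1); (4, 3, 3); (6, 4, 0)
w1 = Bv₀ = ((-1)·1 + 2·1 + 1·1; 4·1 + 3·1 + 3·1; 6·1 + 4·1 + 0·1) = (2, 10, 10)
Bw1 = (28, 68, 52)
w1·Bw1 = 1256; w1·w1 = 204; μ ≈ 1256/204 = 6.1569

μ ≈ 6.1569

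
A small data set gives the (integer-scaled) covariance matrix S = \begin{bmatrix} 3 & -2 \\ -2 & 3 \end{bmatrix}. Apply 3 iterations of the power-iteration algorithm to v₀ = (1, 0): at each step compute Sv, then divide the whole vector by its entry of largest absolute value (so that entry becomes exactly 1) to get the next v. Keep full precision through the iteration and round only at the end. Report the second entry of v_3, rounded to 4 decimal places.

-0.9841

Sv0 = (3.00000, -2.00000); divide by 3.00000 → v1 = (1.00000, -0.66667)
Sv1 = (4.33333, -4.00000); divide by 4.33333 → v2 = (1.00000, -0.92308)
Sv2 = (4.84615, -4.76923); divide by 4.84615 → v3 = (1.00000, -0.98413)
Requested entry of v3: -62/63 = -0.9841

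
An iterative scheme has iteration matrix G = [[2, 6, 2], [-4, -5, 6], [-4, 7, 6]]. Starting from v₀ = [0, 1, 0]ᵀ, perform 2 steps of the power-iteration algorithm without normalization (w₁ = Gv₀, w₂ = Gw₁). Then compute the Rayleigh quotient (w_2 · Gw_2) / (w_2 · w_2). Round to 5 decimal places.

w1 = Gv₀ = (2·0 + 6·1 + 2·0; (-4)·0 + (-5)·1 + 6·0; (-4)·0 + 7·1 + 6·0) = (6, -5, 7)
w2 = Gw1 = (2·6 + 6·(-5) + 2·7; (-4)·6 + (-5)·(-5) + 6·7; (-4)·6 + 7·(-5) + 6·7) = (-4, 43, -17)
Gw2 = (216, -301, 215)
w2·Gw2 = (-4)·216 + 43·(-301) + (-17)·215 = -17462; w2·w2 = (-4)·(-4) + 43·43 + (-17)·(-17) = 2154
λ ≈ -17462/2154 = -8.10678

λ ≈ -8.10678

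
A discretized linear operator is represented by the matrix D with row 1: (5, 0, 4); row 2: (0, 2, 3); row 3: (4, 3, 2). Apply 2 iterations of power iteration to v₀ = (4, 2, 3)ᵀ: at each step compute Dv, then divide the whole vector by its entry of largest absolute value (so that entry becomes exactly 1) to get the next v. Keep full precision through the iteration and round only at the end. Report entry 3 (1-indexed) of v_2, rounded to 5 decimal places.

0.81985

Dv0 = (32.000000, 13.000000, 28.000000); divide by 32.000000 → v1 = (1.000000, 0.406250, 0.875000)
Dv1 = (8.500000, 3.437500, 6.968750); divide by 8.500000 → v2 = (1.000000, 0.404412, 0.819853)
Requested entry of v2: 223/272 = 0.81985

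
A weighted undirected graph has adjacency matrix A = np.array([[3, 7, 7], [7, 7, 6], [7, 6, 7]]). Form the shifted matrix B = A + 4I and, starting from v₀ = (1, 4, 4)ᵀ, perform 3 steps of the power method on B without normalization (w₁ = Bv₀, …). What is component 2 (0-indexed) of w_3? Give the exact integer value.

B = A + 4I has rows (7, 7, 7); (7, 11, 6); (7, 6, 11)
w1 = Bv₀ = (7·1 + 7·4 + 7·4; 7·1 + 11·4 + 6·4; 7·1 + 6·4 + 11·4) = (63, 75, 75)
w2 = Bw1 = (7·63 + 7·75 + 7·75; 7·63 + 11·75 + 6·75; 7·63 + 6·75 + 11·75) = (1491, 1716, 1716)
w3 = Bw2 = (34461, 39609, 39609)
Requested component of w3: 39609

39609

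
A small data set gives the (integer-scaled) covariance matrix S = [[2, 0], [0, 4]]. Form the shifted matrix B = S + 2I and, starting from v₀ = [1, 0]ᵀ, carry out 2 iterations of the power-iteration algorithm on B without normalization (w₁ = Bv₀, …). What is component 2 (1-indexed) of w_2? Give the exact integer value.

B = S + 2I has rows (4, 0); (0, 6)
w1 = Bv₀ = (4, 0)
w2 = Bw1 = (16, 0)
Requested component of w2: 0

0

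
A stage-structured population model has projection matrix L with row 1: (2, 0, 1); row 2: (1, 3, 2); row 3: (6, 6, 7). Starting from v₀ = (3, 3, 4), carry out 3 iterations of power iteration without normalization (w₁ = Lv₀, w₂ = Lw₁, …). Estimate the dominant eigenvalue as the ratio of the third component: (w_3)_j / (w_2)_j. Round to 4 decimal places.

λ ≈ 9.6943

w1 = Lv₀ = (2·3 + 0·3 + 1·4; 1·3 + 3·3 + 2·4; 6·3 + 6·3 + 7·4) = (10, 20, 64)
w2 = Lw1 = (2·10 + 0·20 + 1·64; 1·10 + 3·20 + 2·64; 6·10 + 6·20 + 7·64) = (84, 198, 628)
w3 = Lw2 = (796, 1934, 6088)
Ratio at component: 6088 / 628 = 9.6943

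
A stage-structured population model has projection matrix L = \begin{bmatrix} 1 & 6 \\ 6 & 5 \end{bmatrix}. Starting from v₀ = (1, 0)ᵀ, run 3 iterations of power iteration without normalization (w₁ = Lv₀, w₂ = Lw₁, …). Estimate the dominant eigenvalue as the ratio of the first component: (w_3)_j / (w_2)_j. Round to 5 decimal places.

6.83784

w1 = Lv₀ = (1·1 + 6·0; 6·1 + 5·0) = (1, 6)
w2 = Lw1 = (1·1 + 6·6; 6·1 + 5·6) = (37, 36)
w3 = Lw2 = (253, 402)
Ratio at component: 253 / 37 = 6.83784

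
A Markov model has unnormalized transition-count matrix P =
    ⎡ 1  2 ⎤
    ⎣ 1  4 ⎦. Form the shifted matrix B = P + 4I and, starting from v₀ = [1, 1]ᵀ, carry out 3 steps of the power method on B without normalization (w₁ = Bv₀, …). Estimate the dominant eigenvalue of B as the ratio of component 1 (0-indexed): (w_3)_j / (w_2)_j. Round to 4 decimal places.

B = P + 4I has rows (5, 2); (1, 8)
w1 = Bv₀ = (5·1 + 2·1; 1·1 + 8·1) = (7, 9)
w2 = Bw1 = (5·7 + 2·9; 1·7 + 8·9) = (53, 79)
w3 = Bw2 = (423, 685)
Ratio: 685/79 = 8.6709

8.6709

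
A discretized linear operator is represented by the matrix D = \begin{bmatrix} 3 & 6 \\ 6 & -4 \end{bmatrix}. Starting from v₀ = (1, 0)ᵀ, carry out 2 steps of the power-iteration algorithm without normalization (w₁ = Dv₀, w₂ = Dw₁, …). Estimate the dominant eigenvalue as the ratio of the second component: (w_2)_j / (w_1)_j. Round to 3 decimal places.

λ ≈ -1.000

w1 = Dv₀ = (3·1 + 6·0; 6·1 + (-4)·0) = (3, 6)
w2 = Dw1 = (3·3 + 6·6; 6·3 + (-4)·6) = (45, -6)
Ratio at component: -6 / 6 = -1.000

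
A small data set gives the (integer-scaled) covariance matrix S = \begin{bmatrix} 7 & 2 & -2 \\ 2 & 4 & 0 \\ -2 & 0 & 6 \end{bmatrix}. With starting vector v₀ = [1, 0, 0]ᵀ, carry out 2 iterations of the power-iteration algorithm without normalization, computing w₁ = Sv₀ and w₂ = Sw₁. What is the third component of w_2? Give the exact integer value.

-26

w1 = Sv₀ = (7, 2, -2)
w2 = Sw1 = (57, 22, -26)
The requested component of w2 is -26.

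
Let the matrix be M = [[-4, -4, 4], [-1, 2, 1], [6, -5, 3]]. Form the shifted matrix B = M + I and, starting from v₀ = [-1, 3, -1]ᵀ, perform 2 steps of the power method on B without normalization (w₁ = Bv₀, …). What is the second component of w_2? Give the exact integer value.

15

B = M + I has rows (-3, -4, 4); (-1, 3, 1); (6, -5, 4)
w1 = Bv₀ = ((-3)·(-1) + (-4)·3 + 4·(-1); (-1)·(-1) + 3·3 + 1·(-1); 6·(-1) + (-5)·3 + 4·(-1)) = (-13, 9, -25)
w2 = Bw1 = ((-3)·(-13) + (-4)·9 + 4·(-25); (-1)·(-13) + 3·9 + 1·(-25); 6·(-13) + (-5)·9 + 4·(-25)) = (-97, 15, -223)
Requested component of w2: 15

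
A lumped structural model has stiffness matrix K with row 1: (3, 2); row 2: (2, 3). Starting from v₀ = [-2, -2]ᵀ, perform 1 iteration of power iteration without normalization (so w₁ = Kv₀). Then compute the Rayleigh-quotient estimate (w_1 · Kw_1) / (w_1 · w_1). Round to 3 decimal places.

w1 = Kv₀ = (3·(-2) + 2·(-2); 2·(-2) + 3·(-2)) = (-10, -10)
Kw1 = (-50, -50)
w1·Kw1 = (-10)·(-50) + (-10)·(-50) = 1000; w1·w1 = (-10)·(-10) + (-10)·(-10) = 200
λ ≈ 1000/200 = 5.000

λ ≈ 5.000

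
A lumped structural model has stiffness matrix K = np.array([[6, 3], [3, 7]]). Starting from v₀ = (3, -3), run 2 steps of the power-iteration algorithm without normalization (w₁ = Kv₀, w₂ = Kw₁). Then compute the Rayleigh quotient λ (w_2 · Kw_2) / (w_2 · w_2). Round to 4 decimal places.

w1 = Kv₀ = (6·3 + 3·(-3); 3·3 + 7·(-3)) = (9, -12)
w2 = Kw1 = (6·9 + 3·(-12); 3·9 + 7·(-12)) = (18, -57)
Kw2 = (-63, -345)
w2·Kw2 = 18·(-63) + (-57)·(-345) = 18531; w2·w2 = 18·18 + (-57)·(-57) = 3573
λ ≈ 18531/3573 = 5.1864

5.1864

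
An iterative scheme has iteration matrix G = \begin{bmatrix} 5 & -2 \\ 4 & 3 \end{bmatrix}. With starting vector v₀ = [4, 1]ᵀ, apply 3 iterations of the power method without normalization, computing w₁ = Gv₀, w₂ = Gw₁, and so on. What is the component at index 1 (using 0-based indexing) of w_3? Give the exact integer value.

595

w1 = Gv₀ = (18, 19)
w2 = Gw1 = (52, 129)
w3 = Gw2 = (2, 595)
The requested component of w3 is 595.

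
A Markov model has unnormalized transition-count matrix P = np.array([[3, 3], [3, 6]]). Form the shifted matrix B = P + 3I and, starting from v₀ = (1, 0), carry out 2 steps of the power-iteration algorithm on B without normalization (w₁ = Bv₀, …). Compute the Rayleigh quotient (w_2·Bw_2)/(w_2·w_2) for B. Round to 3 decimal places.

B = P + 3I has rows (6, 3); (3, 9)
w1 = Bv₀ = (6, 3)
w2 = Bw1 = (45, 45)
Bw2 = (405, 540)
w2·Bw2 = 42525; w2·w2 = 4050; μ ≈ 42525/4050 = 10.500

10.500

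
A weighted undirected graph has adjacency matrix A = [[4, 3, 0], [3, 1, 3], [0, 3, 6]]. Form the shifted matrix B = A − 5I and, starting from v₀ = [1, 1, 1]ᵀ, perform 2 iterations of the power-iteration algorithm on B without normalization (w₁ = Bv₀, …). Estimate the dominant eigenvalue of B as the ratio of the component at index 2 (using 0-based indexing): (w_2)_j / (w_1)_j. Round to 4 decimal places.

2.5000

B = A − 5I has rows (-1, 3, 0); (3, -4, 3); (0, 3, 1)
w1 = Bv₀ = ((-1)·1 + 3·1 + 0·1; 3·1 + (-4)·1 + 3·1; 0·1 + 3·1 + 1·1) = (2, 2, 4)
w2 = Bw1 = ((-1)·2 + 3·2 + 0·4; 3·2 + (-4)·2 + 3·4; 0·2 + 3·2 + 1·4) = (4, 10, 10)
Ratio: 10/4 = 2.5000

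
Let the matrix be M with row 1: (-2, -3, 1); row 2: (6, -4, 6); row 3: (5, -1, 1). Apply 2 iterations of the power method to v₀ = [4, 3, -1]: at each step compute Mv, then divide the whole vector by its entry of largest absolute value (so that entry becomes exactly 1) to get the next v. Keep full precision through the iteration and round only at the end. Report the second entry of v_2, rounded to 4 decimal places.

Mv0 = (-18.00000, 6.00000, 16.00000); divide by -18.00000 → v1 = (1.00000, -0.33333, -0.88889)
Mv1 = (-1.88889, 2.00000, 4.44444); divide by 4.44444 → v2 = (-0.42500, 0.45000, 1.00000)
Requested entry of v2: -36/-80 = 0.4500

0.4500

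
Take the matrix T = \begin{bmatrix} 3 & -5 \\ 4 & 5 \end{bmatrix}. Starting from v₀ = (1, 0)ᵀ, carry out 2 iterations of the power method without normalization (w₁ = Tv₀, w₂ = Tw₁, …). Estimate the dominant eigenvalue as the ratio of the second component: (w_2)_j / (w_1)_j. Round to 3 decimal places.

8.000

w1 = Tv₀ = (3·1 + (-5)·0; 4·1 + 5·0) = (3, 4)
w2 = Tw1 = (3·3 + (-5)·4; 4·3 + 5·4) = (-11, 32)
Ratio at component: 32 / 4 = 8.000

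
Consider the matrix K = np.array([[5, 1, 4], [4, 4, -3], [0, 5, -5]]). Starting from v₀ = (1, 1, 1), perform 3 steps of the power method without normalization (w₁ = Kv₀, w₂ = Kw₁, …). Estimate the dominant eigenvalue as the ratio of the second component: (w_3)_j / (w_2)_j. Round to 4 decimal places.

6.4167

w1 = Kv₀ = (5·1 + 1·1 + 4·1; 4·1 + 4·1 + (-3)·1; 0·1 + 5·1 + (-5)·1) = (10, 5, 0)
w2 = Kw1 = (5·10 + 1·5 + 4·0; 4·10 + 4·5 + (-3)·0; 0·10 + 5·5 + (-5)·0) = (55, 60, 25)
w3 = Kw2 = (435, 385, 175)
Ratio at component: 385 / 60 = 6.4167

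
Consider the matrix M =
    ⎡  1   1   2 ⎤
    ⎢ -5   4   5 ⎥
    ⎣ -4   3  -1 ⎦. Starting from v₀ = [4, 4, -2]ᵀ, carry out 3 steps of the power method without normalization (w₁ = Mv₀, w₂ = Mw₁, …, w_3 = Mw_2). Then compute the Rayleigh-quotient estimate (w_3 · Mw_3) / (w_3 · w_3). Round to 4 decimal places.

w1 = Mv₀ = (4, -14, -2)
w2 = Mw1 = (-14, -86, -56)
w3 = Mw2 = (-212, -554, -146)
Mw3 = (-1058, -1886, -668)
w3·Mw3 = (-212)·(-1058) + (-554)·(-1886) + (-146)·(-668) = 1366668; w3·w3 = (-212)·(-212) + (-554)·(-554) + (-146)·(-146) = 373176
λ ≈ 1366668/373176 = 3.6623

λ ≈ 3.6623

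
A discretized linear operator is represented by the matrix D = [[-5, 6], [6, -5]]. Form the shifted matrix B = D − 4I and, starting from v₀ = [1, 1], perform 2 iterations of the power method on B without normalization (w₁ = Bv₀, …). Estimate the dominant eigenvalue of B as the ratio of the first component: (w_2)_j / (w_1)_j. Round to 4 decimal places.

B = D − 4I has rows (-9, 6); (6, -9)
w1 = Bv₀ = ((-9)·1 + 6·1; 6·1 + (-9)·1) = (-3, -3)
w2 = Bw1 = ((-9)·(-3) + 6·(-3); 6·(-3) + (-9)·(-3)) = (9, 9)
Ratio: 9/-3 = -3.0000

μ ≈ -3.0000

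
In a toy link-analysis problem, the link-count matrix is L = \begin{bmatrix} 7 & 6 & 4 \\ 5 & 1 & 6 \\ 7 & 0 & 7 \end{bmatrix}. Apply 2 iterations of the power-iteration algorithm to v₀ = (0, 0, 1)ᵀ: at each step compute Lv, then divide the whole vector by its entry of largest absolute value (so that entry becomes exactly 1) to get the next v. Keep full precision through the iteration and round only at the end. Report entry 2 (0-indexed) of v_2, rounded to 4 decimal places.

0.8370

Lv0 = (4.00000, 6.00000, 7.00000); divide by 7.00000 → v1 = (0.57143, 0.85714, 1.00000)
Lv1 = (13.14286, 9.71429, 11.00000); divide by 13.14286 → v2 = (1.00000, 0.73913, 0.83696)
Requested entry of v2: 77/92 = 0.8370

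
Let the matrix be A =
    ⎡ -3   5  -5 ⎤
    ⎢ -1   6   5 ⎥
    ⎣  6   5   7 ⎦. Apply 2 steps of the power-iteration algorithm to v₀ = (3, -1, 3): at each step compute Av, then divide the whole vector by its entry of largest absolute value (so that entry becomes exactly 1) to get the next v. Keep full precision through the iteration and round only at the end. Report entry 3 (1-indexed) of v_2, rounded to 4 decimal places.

Av0 = (-29.00000, 6.00000, 34.00000); divide by 34.00000 → v1 = (-0.85294, 0.17647, 1.00000)
Av1 = (-1.55882, 6.91176, 2.76471); divide by 6.91176 → v2 = (-0.22553, 1.00000, 0.40000)
Requested entry of v2: 94/235 = 0.4000

0.4000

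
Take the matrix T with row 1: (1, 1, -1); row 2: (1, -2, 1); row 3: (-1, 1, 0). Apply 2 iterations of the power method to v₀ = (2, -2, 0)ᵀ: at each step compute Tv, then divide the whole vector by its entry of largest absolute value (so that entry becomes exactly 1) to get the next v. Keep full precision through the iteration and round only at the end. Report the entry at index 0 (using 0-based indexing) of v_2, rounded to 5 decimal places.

-0.62500

Tv0 = (0.000000, 6.000000, -4.000000); divide by 6.000000 → v1 = (0.000000, 1.000000, -0.666667)
Tv1 = (1.666667, -2.666667, 1.000000); divide by -2.666667 → v2 = (-0.625000, 1.000000, -0.375000)
Requested entry of v2: 10/-16 = -0.62500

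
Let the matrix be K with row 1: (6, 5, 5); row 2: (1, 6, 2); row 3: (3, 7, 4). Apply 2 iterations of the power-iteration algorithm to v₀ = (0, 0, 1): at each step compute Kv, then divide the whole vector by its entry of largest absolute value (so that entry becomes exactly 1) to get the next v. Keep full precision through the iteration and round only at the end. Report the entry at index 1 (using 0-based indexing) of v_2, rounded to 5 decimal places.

0.41667

Kv0 = (5.000000, 2.000000, 4.000000); divide by 5.000000 → v1 = (1.000000, 0.400000, 0.800000)
Kv1 = (12.000000, 5.000000, 9.000000); divide by 12.000000 → v2 = (1.000000, 0.416667, 0.750000)
Requested entry of v2: 25/60 = 0.41667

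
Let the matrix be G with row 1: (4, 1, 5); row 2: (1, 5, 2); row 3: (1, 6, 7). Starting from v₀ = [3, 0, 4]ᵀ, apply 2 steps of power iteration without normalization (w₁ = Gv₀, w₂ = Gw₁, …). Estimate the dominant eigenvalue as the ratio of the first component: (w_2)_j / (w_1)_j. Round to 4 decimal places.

w1 = Gv₀ = (32, 11, 31)
w2 = Gw1 = (294, 149, 315)
Ratio at component: 294 / 32 = 9.1875

λ ≈ 9.1875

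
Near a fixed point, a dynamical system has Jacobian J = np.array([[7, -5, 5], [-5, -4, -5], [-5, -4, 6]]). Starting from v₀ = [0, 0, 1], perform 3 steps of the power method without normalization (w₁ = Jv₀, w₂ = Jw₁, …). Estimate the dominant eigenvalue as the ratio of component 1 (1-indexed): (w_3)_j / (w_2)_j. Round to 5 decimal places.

λ ≈ 10.66667

w1 = Jv₀ = (7·0 + (-5)·0 + 5·1; (-5)·0 + (-4)·0 + (-5)·1; (-5)·0 + (-4)·0 + 6·1) = (5, -5, 6)
w2 = Jw1 = (7·5 + (-5)·(-5) + 5·6; (-5)·5 + (-4)·(-5) + (-5)·6; (-5)·5 + (-4)·(-5) + 6·6) = (90, -35, 31)
w3 = Jw2 = (960, -465, -124)
Ratio at component: 960 / 90 = 10.66667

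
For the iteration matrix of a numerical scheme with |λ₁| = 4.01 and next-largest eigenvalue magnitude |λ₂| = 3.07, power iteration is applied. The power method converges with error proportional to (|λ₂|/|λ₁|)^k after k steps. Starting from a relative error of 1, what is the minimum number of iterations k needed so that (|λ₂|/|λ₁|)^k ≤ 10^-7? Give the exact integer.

|λ₂/λ₁| = 3.07/4.01 = 0.76559
Need k ≥ ln(10^-7) / ln(0.76559) = -16.1181 / -0.2671 ≈ 60.342
Smallest integer k satisfying the bound: 61

61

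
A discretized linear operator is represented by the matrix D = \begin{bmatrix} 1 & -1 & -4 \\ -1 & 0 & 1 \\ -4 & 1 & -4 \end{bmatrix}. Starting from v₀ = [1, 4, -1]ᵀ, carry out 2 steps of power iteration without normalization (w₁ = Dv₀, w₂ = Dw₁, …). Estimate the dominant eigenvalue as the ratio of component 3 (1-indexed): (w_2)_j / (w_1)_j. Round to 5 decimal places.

λ ≈ -5.50000

w1 = Dv₀ = (1·1 + (-1)·4 + (-4)·(-1); (-1)·1 + 0·4 + 1·(-1); (-4)·1 + 1·4 + (-4)·(-1)) = (1, -2, 4)
w2 = Dw1 = (1·1 + (-1)·(-2) + (-4)·4; (-1)·1 + 0·(-2) + 1·4; (-4)·1 + 1·(-2) + (-4)·4) = (-13, 3, -22)
Ratio at component: -22 / 4 = -5.50000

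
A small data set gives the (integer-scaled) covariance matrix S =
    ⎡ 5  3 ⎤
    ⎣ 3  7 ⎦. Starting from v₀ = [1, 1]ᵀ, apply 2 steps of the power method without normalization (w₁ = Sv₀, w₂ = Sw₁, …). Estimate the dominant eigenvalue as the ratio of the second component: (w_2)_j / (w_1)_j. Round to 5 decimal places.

w1 = Sv₀ = (8, 10)
w2 = Sw1 = (70, 94)
Ratio at component: 94 / 10 = 9.40000

9.40000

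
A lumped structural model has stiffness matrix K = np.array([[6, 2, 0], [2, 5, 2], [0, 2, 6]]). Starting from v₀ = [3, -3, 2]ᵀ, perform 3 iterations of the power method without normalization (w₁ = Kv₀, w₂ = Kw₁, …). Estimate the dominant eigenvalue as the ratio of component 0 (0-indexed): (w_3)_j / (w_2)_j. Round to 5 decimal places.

λ ≈ 6.35484

w1 = Kv₀ = (12, -5, 6)
w2 = Kw1 = (62, 11, 26)
w3 = Kw2 = (394, 231, 178)
Ratio at component: 394 / 62 = 6.35484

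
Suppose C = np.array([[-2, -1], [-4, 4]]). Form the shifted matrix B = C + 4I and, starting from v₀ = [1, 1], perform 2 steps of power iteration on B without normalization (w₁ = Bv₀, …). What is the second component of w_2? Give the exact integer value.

B = C + 4I has rows (2, -1); (-4, 8)
w1 = Bv₀ = (2·1 + (-1)·1; (-4)·1 + 8·1) = (1, 4)
w2 = Bw1 = (2·1 + (-1)·4; (-4)·1 + 8·4) = (-2, 28)
Requested component of w2: 28

28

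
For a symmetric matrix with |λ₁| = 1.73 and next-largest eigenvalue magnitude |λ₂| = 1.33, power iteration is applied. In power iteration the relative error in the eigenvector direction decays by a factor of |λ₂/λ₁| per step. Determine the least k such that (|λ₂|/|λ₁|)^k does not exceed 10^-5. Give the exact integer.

|λ₂/λ₁| = 1.33/1.73 = 0.76879
Need k ≥ ln(10^-5) / ln(0.76879) = -11.5129 / -0.2629 ≈ 43.785
Smallest integer k satisfying the bound: 44

44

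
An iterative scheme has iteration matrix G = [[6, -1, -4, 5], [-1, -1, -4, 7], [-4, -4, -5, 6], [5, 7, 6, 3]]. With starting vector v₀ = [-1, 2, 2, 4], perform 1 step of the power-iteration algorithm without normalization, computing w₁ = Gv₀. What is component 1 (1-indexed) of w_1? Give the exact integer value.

4

w1 = Gv₀ = (6·(-1) + (-1)·2 + (-4)·2 + 5·4; (-1)·(-1) + (-1)·2 + (-4)·2 + 7·4; (-4)·(-1) + (-4)·2 + (-5)·2 + 6·4; 5·(-1) + 7·2 + 6·2 + 3·4) = (4, 19, 10, 33)
The requested component of w1 is 4.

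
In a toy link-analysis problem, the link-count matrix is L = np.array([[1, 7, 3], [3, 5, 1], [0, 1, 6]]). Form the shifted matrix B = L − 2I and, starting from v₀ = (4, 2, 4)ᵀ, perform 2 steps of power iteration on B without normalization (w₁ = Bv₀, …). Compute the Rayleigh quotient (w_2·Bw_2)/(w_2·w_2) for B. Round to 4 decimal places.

μ ≈ 6.4900

B = L − 2I has rows (-1, 7, 3); (3, 3, 1); (0, 1, 4)
w1 = Bv₀ = ((-1)·4 + 7·2 + 3·4; 3·4 + 3·2 + 1·4; 0·4 + 1·2 + 4·4) = (22, 22, 18)
w2 = Bw1 = ((-1)·22 + 7·22 + 3·18; 3·22 + 3·22 + 1·18; 0·22 + 1·22 + 4·18) = (186, 150, 94)
Bw2 = (1146, 1102, 526)
w2·Bw2 = 427900; w2·w2 = 65932; μ ≈ 427900/65932 = 6.4900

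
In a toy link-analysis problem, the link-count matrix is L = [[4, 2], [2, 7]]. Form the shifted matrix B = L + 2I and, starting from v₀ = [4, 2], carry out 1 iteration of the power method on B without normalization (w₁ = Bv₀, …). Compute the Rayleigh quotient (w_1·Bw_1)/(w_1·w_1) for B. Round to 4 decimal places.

B = L + 2I has rows (6, 2); (2, 9)
w1 = Bv₀ = (28, 26)
Bw1 = (220, 290)
w1·Bw1 = 13700; w1·w1 = 1460; μ ≈ 13700/1460 = 9.3836

9.3836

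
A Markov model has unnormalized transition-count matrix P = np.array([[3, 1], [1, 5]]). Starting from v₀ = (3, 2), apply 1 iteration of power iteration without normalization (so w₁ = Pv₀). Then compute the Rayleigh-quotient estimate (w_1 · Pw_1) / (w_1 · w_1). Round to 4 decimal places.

w1 = Pv₀ = (3·3 + 1·2; 1·3 + 5·2) = (11, 13)
Pw1 = (46, 76)
w1·Pw1 = 11·46 + 13·76 = 1494; w1·w1 = 11·11 + 13·13 = 290
λ ≈ 1494/290 = 5.1517

5.1517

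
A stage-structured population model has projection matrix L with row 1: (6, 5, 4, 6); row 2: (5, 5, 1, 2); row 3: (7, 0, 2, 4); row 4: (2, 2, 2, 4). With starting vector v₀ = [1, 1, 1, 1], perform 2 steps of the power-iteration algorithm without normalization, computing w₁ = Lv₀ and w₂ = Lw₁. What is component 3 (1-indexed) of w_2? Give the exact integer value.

213

w1 = Lv₀ = (6·1 + 5·1 + 4·1 + 6·1; 5·1 + 5·1 + 1·1 + 2·1; 7·1 + 0·1 + 2·1 + 4·1; 2·1 + 2·1 + 2·1 + 4·1) = (21, 13, 13, 10)
w2 = Lw1 = (6·21 + 5·13 + 4·13 + 6·10; 5·21 + 5·13 + 1·13 + 2·10; 7·21 + 0·13 + 2·13 + 4·10; 2·21 + 2·13 + 2·13 + 4·10) = (303, 203, 213, 134)
The requested component of w2 is 213.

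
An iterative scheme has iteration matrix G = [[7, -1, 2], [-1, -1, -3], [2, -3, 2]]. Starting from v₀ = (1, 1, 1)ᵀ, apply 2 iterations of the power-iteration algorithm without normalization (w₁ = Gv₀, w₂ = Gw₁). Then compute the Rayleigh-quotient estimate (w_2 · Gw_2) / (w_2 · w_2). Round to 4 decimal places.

w1 = Gv₀ = (7·1 + (-1)·1 + 2·1; (-1)·1 + (-1)·1 + (-3)·1; 2·1 + (-3)·1 + 2·1) = (8, -5, 1)
w2 = Gw1 = (7·8 + (-1)·(-5) + 2·1; (-1)·8 + (-1)·(-5) + (-3)·1; 2·8 + (-3)·(-5) + 2·1) = (63, -6, 33)
Gw2 = (513, -156, 210)
w2·Gw2 = 63·513 + (-6)·(-156) + 33·210 = 40185; w2·w2 = 63·63 + (-6)·(-6) + 33·33 = 5094
λ ≈ 40185/5094 = 7.8887

7.8887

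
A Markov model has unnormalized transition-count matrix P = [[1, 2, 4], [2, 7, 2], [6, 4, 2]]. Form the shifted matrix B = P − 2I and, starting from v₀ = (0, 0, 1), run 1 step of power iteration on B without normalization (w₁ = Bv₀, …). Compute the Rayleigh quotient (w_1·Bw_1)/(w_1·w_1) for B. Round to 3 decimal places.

B = P − 2I has rows (-1, 2, 4); (2, 5, 2); (6, 4, 0)
w1 = Bv₀ = (4, 2, 0)
Bw1 = (0, 18, 32)
w1·Bw1 = 36; w1·w1 = 20; μ ≈ 36/20 = 1.800

1.800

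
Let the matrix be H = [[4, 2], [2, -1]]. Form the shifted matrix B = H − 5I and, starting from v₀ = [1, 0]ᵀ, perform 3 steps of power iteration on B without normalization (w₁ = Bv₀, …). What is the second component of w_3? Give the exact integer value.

94

B = H − 5I has rows (-1, 2); (2, -6)
w1 = Bv₀ = ((-1)·1 + 2·0; 2·1 + (-6)·0) = (-1, 2)
w2 = Bw1 = ((-1)·(-1) + 2·2; 2·(-1) + (-6)·2) = (5, -14)
w3 = Bw2 = (-33, 94)
Requested component of w3: 94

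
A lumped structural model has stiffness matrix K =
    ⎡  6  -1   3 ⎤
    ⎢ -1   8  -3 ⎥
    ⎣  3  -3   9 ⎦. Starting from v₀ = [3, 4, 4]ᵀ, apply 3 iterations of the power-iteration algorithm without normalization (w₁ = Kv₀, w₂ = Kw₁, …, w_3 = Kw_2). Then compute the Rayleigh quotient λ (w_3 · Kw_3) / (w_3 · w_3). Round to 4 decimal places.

w1 = Kv₀ = (6·3 + (-1)·4 + 3·4; (-1)·3 + 8·4 + (-3)·4; 3·3 + (-3)·4 + 9·4) = (26, 17, 33)
w2 = Kw1 = (6·26 + (-1)·17 + 3·33; (-1)·26 + 8·17 + (-3)·33; 3·26 + (-3)·17 + 9·33) = (238, 11, 324)
w3 = Kw2 = (2389, -1122, 3597)
Kw3 = (26247, -22156, 42906)
w3·Kw3 = 2389·26247 + (-1122)·(-22156) + 3597·42906 = 241895997; w3·w3 = 2389·2389 + (-1122)·(-1122) + 3597·3597 = 19904614
λ ≈ 241895997/19904614 = 12.1528

12.1528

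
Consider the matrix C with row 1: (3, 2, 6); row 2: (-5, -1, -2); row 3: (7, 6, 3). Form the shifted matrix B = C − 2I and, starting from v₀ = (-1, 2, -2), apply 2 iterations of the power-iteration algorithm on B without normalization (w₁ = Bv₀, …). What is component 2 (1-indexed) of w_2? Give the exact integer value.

30

B = C − 2I has rows (1, 2, 6); (-5, -3, -2); (7, 6, 1)
w1 = Bv₀ = (1·(-1) + 2·2 + 6·(-2); (-5)·(-1) + (-3)·2 + (-2)·(-2); 7·(-1) + 6·2 + 1·(-2)) = (-9, 3, 3)
w2 = Bw1 = (1·(-9) + 2·3 + 6·3; (-5)·(-9) + (-3)·3 + (-2)·3; 7·(-9) + 6·3 + 1·3) = (15, 30, -42)
Requested component of w2: 30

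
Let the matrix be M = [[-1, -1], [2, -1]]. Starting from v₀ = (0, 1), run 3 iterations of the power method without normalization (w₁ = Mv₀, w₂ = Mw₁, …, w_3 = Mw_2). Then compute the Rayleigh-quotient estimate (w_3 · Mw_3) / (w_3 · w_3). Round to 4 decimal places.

w1 = Mv₀ = ((-1)·0 + (-1)·1; 2·0 + (-1)·1) = (-1, -1)
w2 = Mw1 = ((-1)·(-1) + (-1)·(-1); 2·(-1) + (-1)·(-1)) = (2, -1)
w3 = Mw2 = (-1, 5)
Mw3 = (-4, -7)
w3·Mw3 = (-1)·(-4) + 5·(-7) = -31; w3·w3 = (-1)·(-1) + 5·5 = 26
λ ≈ -31/26 = -1.1923

-1.1923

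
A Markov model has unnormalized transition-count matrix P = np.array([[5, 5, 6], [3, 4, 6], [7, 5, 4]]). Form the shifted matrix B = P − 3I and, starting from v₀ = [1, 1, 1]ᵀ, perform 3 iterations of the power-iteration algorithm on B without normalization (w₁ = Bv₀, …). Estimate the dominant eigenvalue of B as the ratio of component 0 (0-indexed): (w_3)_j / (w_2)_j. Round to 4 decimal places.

B = P − 3I has rows (2, 5, 6); (3, 1, 6); (7, 5, 1)
w1 = Bv₀ = (2·1 + 5·1 + 6·1; 3·1 + 1·1 + 6·1; 7·1 + 5·1 + 1·1) = (13, 10, 13)
w2 = Bw1 = (2·13 + 5·10 + 6·13; 3·13 + 1·10 + 6·13; 7·13 + 5·10 + 1·13) = (154, 127, 154)
w3 = Bw2 = (1867, 1513, 1867)
Ratio: 1867/154 = 12.1234

μ ≈ 12.1234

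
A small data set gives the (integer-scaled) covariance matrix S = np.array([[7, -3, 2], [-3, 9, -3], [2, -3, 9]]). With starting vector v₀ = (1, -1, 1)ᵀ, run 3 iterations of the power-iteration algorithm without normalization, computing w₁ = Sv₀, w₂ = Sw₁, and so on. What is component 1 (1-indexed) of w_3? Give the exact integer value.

w1 = Sv₀ = (7·1 + (-3)·(-1) + 2·1; (-3)·1 + 9·(-1) + (-3)·1; 2·1 + (-3)·(-1) + 9·1) = (12, -15, 14)
w2 = Sw1 = (7·12 + (-3)·(-15) + 2·14; (-3)·12 + 9·(-15) + (-3)·14; 2·12 + (-3)·(-15) + 9·14) = (157, -213, 195)
w3 = Sw2 = (2128, -2973, 2708)
The requested component of w3 is 2128.

2128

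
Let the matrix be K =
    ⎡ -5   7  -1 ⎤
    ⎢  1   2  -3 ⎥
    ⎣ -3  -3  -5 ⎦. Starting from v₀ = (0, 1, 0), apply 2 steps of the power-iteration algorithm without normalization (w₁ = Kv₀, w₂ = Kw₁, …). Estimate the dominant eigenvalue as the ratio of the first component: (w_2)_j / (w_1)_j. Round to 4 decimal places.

w1 = Kv₀ = ((-5)·0 + 7·1 + (-1)·0; 1·0 + 2·1 + (-3)·0; (-3)·0 + (-3)·1 + (-5)·0) = (7, 2, -3)
w2 = Kw1 = ((-5)·7 + 7·2 + (-1)·(-3); 1·7 + 2·2 + (-3)·(-3); (-3)·7 + (-3)·2 + (-5)·(-3)) = (-18, 20, -12)
Ratio at component: -18 / 7 = -2.5714

-2.5714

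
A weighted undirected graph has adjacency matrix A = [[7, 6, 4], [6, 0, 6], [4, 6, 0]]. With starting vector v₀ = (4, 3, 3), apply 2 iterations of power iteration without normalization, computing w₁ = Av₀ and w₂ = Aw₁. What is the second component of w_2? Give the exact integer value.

w1 = Av₀ = (58, 42, 34)
w2 = Aw1 = (794, 552, 484)
The requested component of w2 is 552.

552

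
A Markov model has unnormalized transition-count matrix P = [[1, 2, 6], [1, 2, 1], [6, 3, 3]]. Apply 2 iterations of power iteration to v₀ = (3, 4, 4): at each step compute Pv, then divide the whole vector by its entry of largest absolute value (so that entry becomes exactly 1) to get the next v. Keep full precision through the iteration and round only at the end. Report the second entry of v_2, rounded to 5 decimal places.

Pv0 = (35.000000, 15.000000, 42.000000); divide by 42.000000 → v1 = (0.833333, 0.357143, 1.000000)
Pv1 = (7.547619, 2.547619, 9.071429); divide by 9.071429 → v2 = (0.832021, 0.280840, 1.000000)
Requested entry of v2: 107/381 = 0.28084

0.28084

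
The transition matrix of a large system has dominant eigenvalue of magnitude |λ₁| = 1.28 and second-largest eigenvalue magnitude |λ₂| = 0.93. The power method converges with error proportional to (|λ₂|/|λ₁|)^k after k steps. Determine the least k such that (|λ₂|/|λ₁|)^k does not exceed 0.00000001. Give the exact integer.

58

|λ₂/λ₁| = 0.93/1.28 = 0.72656
Need k ≥ ln(0.00000001) / ln(0.72656) = -18.4207 / -0.3194 ≈ 57.667
Smallest integer k satisfying the bound: 58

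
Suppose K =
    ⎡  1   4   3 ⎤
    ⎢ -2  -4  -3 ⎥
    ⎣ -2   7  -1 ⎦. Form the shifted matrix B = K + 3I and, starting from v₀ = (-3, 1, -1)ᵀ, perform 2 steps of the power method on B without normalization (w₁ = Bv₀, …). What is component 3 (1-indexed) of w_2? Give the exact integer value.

B = K + 3I has rows (4, 4, 3); (-2, -1, -3); (-2, 7, 2)
w1 = Bv₀ = (-11, 8, 11)
w2 = Bw1 = (21, -19, 100)
Requested component of w2: 100

100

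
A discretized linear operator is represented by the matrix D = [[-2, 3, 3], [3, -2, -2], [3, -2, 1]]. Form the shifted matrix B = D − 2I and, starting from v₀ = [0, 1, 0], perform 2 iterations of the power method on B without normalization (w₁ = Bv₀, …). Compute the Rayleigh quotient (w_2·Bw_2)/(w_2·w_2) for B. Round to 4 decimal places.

B = D − 2I has rows (-4, 3, 3); (3, -4, -2); (3, -2, -1)
w1 = Bv₀ = (3, -4, -2)
w2 = Bw1 = (-30, 29, 19)
Bw2 = (264, -244, -167)
w2·Bw2 = -18169; w2·w2 = 2102; μ ≈ -18169/2102 = -8.6437

-8.6437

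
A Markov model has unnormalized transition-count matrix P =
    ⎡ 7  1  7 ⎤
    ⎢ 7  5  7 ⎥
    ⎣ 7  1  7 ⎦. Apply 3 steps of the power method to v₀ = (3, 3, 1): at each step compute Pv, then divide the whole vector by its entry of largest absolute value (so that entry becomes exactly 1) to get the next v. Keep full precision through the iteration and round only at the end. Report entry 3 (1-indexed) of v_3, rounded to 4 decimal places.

Pv0 = (31.00000, 43.00000, 31.00000); divide by 43.00000 → v1 = (0.72093, 1.00000, 0.72093)
Pv1 = (11.09302, 15.09302, 11.09302); divide by 15.09302 → v2 = (0.73498, 1.00000, 0.73498)
Pv2 = (11.28968, 15.28968, 11.28968); divide by 15.28968 → v3 = (0.73839, 1.00000, 0.73839)
Requested entry of v3: 7327/9923 = 0.7384

0.7384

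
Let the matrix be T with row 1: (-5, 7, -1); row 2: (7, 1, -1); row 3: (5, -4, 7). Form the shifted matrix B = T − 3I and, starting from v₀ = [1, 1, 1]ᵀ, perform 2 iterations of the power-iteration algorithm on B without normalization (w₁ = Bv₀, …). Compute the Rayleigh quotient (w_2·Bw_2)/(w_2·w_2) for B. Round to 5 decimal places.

B = T − 3I has rows (-8, 7, -1); (7, -2, -1); (5, -4, 4)
w1 = Bv₀ = ((-8)·1 + 7·1 + (-1)·1; 7·1 + (-2)·1 + (-1)·1; 5·1 + (-4)·1 + 4·1) = (-2, 4, 5)
w2 = Bw1 = ((-8)·(-2) + 7·4 + (-1)·5; 7·(-2) + (-2)·4 + (-1)·5; 5·(-2) + (-4)·4 + 4·5) = (39, -27, -6)
Bw2 = (-495, 333, 279)
w2·Bw2 = -29970; w2·w2 = 2286; μ ≈ -29970/2286 = -13.11024

-13.11024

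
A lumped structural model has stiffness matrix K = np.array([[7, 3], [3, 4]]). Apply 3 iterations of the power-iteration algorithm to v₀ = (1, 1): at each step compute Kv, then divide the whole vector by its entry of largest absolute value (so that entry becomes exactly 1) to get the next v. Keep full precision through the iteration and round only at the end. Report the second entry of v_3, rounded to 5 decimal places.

Kv0 = (10.000000, 7.000000); divide by 10.000000 → v1 = (1.000000, 0.700000)
Kv1 = (9.100000, 5.800000); divide by 9.100000 → v2 = (1.000000, 0.637363)
Kv2 = (8.912088, 5.549451); divide by 8.912088 → v3 = (1.000000, 0.622688)
Requested entry of v3: 505/811 = 0.62269

0.62269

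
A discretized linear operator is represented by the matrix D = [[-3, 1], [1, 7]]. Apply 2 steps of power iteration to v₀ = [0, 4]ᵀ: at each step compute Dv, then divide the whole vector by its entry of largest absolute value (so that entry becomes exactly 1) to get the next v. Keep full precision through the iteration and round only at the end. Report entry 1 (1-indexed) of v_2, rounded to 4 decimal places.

0.0800

Dv0 = (4.00000, 28.00000); divide by 28.00000 → v1 = (0.14286, 1.00000)
Dv1 = (0.57143, 7.14286); divide by 7.14286 → v2 = (0.08000, 1.00000)
Requested entry of v2: 16/200 = 0.0800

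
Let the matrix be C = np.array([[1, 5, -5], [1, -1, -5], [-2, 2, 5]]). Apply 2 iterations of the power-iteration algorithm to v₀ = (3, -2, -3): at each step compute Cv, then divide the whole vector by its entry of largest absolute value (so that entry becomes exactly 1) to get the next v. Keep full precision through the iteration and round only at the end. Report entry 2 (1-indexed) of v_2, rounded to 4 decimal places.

0.4850

Cv0 = (8.00000, 20.00000, -25.00000); divide by -25.00000 → v1 = (-0.32000, -0.80000, 1.00000)
Cv1 = (-9.32000, -4.52000, 4.04000); divide by -9.32000 → v2 = (1.00000, 0.48498, -0.43348)
Requested entry of v2: 113/233 = 0.4850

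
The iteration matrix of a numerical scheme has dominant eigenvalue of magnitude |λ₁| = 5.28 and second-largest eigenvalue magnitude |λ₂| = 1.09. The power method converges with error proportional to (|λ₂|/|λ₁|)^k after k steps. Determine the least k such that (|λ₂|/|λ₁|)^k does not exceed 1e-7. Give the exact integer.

|λ₂/λ₁| = 1.09/5.28 = 0.20644
Need k ≥ ln(1e-7) / ln(0.20644) = -16.1181 / -1.5777 ≈ 10.216
Smallest integer k satisfying the bound: 11

11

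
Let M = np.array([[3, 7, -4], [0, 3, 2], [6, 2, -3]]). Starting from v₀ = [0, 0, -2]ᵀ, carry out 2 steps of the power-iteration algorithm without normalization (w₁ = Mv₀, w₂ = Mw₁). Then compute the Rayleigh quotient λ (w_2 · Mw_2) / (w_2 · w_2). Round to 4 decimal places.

λ ≈ -0.2618

w1 = Mv₀ = (3·0 + 7·0 + (-4)·(-2); 0·0 + 3·0 + 2·(-2); 6·0 + 2·0 + (-3)·(-2)) = (8, -4, 6)
w2 = Mw1 = (3·8 + 7·(-4) + (-4)·6; 0·8 + 3·(-4) + 2·6; 6·8 + 2·(-4) + (-3)·6) = (-28, 0, 22)
Mw2 = (-172, 44, -234)
w2·Mw2 = (-28)·(-172) + 0·44 + 22·(-234) = -332; w2·w2 = (-28)·(-28) + 0·0 + 22·22 = 1268
λ ≈ -332/1268 = -0.2618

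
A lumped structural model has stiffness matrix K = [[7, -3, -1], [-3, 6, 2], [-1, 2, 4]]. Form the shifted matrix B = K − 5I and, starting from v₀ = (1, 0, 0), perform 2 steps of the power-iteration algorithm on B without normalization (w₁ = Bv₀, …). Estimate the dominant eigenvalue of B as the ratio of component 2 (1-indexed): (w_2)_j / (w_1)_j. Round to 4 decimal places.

μ ≈ 3.6667

B = K − 5I has rows (2, -3, -1); (-3, 1, 2); (-1, 2, -1)
w1 = Bv₀ = (2·1 + (-3)·0 + (-1)·0; (-3)·1 + 1·0 + 2·0; (-1)·1 + 2·0 + (-1)·0) = (2, -3, -1)
w2 = Bw1 = (2·2 + (-3)·(-3) + (-1)·(-1); (-3)·2 + 1·(-3) + 2·(-1); (-1)·2 + 2·(-3) + (-1)·(-1)) = (14, -11, -7)
Ratio: -11/-3 = 3.6667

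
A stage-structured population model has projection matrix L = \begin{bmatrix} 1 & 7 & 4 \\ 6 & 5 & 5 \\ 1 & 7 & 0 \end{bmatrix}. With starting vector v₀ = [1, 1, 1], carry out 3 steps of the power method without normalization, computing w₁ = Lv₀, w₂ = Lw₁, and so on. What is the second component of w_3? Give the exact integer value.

w1 = Lv₀ = (1·1 + 7·1 + 4·1; 6·1 + 5·1 + 5·1; 1·1 + 7·1 + 0·1) = (12, 16, 8)
w2 = Lw1 = (1·12 + 7·16 + 4·8; 6·12 + 5·16 + 5·8; 1·12 + 7·16 + 0·8) = (156, 192, 124)
w3 = Lw2 = (1996, 2516, 1500)
The requested component of w3 is 2516.

2516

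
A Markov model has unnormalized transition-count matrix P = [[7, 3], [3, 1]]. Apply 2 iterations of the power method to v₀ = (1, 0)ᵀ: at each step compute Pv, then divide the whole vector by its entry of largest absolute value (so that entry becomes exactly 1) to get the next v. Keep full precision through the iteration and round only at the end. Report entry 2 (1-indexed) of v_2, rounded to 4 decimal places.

Pv0 = (7.00000, 3.00000); divide by 7.00000 → v1 = (1.00000, 0.42857)
Pv1 = (8.28571, 3.42857); divide by 8.28571 → v2 = (1.00000, 0.41379)
Requested entry of v2: 24/58 = 0.4138

0.4138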